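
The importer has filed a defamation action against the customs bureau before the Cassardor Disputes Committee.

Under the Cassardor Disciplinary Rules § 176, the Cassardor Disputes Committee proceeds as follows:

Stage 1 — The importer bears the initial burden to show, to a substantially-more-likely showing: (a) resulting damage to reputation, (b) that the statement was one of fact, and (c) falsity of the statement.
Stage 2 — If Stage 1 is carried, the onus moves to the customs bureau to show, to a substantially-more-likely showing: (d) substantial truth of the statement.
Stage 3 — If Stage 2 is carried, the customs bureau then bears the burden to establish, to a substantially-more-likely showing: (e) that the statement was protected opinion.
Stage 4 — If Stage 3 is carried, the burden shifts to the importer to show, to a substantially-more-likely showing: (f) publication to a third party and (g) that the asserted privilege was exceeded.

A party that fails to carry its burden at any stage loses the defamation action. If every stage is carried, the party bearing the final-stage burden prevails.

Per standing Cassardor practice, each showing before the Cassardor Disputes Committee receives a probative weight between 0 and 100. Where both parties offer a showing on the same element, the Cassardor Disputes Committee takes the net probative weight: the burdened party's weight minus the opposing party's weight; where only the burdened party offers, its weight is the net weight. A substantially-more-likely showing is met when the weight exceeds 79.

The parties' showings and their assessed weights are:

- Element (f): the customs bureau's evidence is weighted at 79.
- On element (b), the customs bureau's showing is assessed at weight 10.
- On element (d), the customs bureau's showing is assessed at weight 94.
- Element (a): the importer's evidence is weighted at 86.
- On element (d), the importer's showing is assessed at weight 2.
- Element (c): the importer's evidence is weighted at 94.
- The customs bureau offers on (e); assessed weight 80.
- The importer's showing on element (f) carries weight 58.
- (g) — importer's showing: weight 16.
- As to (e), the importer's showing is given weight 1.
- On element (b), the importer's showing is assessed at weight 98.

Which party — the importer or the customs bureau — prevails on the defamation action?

importer

Stage 1 (importer, a substantially-more-likely showing, weight exceeds 79): (a) 86 > 79 — meets; (b) net 98−10=88 > 79 — meets; (c) 94 > 79 — meets.
  All elements met. The burden passes to the customs bureau.
Stage 2 (customs bureau, a substantially-more-likely showing, weight exceeds 79): (d) net 94−2=92 > 79 — meets.
  Stage 2 is satisfied; the customs bureau continues to bear the burden.
Stage 3 (customs bureau, a substantially-more-likely showing, weight exceeds 79): (e) net 80−1=79 ≤ 79 — fails.
  The customs bureau does not carry Stage 3.
The importer prevails.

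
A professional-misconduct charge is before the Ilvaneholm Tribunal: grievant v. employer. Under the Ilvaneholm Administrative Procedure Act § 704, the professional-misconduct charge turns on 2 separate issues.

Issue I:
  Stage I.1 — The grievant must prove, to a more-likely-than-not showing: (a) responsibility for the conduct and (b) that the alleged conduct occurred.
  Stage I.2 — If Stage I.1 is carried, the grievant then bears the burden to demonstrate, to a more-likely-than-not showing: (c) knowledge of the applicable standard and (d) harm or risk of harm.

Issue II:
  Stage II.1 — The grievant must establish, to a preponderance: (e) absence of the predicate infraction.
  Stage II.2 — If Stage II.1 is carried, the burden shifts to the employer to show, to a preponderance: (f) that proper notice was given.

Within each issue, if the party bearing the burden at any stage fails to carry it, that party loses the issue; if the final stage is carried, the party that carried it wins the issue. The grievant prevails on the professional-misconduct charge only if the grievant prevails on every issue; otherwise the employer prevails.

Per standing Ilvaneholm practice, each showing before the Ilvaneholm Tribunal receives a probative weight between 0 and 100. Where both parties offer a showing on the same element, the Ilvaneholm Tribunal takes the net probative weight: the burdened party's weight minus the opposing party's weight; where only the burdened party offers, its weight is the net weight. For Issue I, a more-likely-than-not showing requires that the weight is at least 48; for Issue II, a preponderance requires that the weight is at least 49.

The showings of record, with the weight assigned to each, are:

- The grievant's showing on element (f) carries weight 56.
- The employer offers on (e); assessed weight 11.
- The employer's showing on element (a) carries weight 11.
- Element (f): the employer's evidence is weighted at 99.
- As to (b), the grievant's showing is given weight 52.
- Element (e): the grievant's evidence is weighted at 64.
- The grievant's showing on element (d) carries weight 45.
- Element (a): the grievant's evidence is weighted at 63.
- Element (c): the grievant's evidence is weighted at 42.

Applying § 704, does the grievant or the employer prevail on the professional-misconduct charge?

employer

— Issue I —
Stage I.1 — burden on grievant; standard: a more-likely-than-not showing (weight is at least 48).
    (a): 63 − 11 = 52 ≥ 48 [met]
    (b): 52 ≥ 48 [met]
  Stage I.1 carried; the burden remains with the grievant.
Stage I.2 — burden on grievant; standard: a more-likely-than-not showing (weight is at least 48).
    (c): 42 < 48 [not met]
    (d): 45 < 48 [not met]
  The grievant does not carry Stage I.2.
So the employer prevails on this issue.
— Issue II —
At Stage II.1 the grievant must meet a preponderance (weight is at least 49): on (e) the weight is 64 less the opposing 11 gives net 53, which does reach 49, so (e) meets the standard.
  All elements met. The burden passes to the employer.
At Stage II.2 the employer must meet a preponderance (weight is at least 49): on (f) the weight is 99 less the opposing 56 gives net 43, < 49, so (f) does not meet the standard.
  The employer does not carry Stage II.2.
So the grievant prevails on this issue.
Per-issue: Issue I → employer; Issue II → grievant. The grievant must prevail on every issue; overall, the employer prevails.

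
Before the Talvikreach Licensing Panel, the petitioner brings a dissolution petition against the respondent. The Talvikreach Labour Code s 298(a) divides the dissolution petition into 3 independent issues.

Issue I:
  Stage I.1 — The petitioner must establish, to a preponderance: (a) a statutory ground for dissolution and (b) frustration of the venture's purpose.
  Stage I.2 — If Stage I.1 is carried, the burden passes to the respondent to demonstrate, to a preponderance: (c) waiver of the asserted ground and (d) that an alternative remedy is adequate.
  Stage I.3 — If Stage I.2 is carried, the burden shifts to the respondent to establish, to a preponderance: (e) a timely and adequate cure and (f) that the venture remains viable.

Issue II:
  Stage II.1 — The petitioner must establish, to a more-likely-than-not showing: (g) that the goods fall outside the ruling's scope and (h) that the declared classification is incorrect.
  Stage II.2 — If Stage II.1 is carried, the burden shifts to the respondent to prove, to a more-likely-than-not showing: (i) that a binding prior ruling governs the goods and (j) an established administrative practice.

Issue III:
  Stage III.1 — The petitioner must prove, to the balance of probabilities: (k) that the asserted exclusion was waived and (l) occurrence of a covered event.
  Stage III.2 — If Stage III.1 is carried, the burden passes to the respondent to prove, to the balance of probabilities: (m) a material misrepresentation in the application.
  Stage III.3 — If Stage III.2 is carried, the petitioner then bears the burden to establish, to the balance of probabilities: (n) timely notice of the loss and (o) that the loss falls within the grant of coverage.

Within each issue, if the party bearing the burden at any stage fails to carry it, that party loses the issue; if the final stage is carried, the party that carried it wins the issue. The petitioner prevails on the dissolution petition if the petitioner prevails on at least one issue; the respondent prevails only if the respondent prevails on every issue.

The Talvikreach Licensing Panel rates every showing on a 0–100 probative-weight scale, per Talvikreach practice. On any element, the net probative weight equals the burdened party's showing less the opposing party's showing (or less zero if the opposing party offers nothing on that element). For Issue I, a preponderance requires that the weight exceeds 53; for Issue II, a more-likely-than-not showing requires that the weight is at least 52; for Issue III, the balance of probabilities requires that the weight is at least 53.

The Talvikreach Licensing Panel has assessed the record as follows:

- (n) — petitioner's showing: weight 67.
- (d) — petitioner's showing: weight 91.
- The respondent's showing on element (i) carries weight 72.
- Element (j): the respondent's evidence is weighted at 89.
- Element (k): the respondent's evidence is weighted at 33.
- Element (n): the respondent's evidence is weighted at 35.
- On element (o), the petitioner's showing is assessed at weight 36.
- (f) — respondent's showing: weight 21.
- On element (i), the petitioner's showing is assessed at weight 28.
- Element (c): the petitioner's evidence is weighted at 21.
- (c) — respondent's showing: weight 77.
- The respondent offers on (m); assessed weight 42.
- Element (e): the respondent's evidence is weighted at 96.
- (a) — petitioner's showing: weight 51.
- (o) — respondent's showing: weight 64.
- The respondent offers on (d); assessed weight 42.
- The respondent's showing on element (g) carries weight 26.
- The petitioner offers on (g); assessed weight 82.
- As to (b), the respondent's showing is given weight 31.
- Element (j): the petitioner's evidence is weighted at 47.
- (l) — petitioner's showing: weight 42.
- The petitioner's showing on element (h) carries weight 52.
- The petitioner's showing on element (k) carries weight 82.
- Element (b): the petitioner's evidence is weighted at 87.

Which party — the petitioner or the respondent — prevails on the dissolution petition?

petitioner

— Issue I —
Stage I.1 (petitioner, a preponderance, weight exceeds 53): (a) 51 ≤ 53 — fails; (b) net 87−31=56 > 53 — meets.
  Stage I.1 not carried; the petitioner fails its burden.
The analysis ends at Stage I.1; the respondent prevails on this issue.
— Issue II —
At Stage II.1 the petitioner must meet a more-likely-than-not showing (weight is at least 52): on (g) the weight is 82 less the opposing 26 gives net 56, which does reach 52, so (g) meets the standard; on (h) the weight is 52, which does reach 52, so (h) meets the standard.
  The petitioner carries Stage II.1; the respondent now bears the burden.
At Stage II.2 the respondent must meet a more-likely-than-not showing (weight is at least 52): on (i) the weight is 72 less the opposing 28 gives net 44, which does not reach 52, so (i) does not meet the standard; on (j) the weight is 89 less the opposing 47 gives net 42, which does not reach 52, so (j) does not meet the standard.
  Stage II.2 not carried; the respondent fails its burden.
So the petitioner prevails on this issue.
— Issue III —
At Stage III.1 the petitioner must meet the balance of probabilities (weight is at least 53): on (k) the weight is 82 less the opposing 33 gives net 49, which does not reach 53, so (k) does not meet the standard; on (l) the weight is 42, which does not reach 53, so (l) does not meet the standard.
  Stage III.1 not carried; the petitioner fails its burden.
So the respondent prevails on this issue.
Per-issue: Issue I → respondent; Issue II → petitioner; Issue III → respondent. The petitioner must prevail on at least one issue; overall, the petitioner prevails.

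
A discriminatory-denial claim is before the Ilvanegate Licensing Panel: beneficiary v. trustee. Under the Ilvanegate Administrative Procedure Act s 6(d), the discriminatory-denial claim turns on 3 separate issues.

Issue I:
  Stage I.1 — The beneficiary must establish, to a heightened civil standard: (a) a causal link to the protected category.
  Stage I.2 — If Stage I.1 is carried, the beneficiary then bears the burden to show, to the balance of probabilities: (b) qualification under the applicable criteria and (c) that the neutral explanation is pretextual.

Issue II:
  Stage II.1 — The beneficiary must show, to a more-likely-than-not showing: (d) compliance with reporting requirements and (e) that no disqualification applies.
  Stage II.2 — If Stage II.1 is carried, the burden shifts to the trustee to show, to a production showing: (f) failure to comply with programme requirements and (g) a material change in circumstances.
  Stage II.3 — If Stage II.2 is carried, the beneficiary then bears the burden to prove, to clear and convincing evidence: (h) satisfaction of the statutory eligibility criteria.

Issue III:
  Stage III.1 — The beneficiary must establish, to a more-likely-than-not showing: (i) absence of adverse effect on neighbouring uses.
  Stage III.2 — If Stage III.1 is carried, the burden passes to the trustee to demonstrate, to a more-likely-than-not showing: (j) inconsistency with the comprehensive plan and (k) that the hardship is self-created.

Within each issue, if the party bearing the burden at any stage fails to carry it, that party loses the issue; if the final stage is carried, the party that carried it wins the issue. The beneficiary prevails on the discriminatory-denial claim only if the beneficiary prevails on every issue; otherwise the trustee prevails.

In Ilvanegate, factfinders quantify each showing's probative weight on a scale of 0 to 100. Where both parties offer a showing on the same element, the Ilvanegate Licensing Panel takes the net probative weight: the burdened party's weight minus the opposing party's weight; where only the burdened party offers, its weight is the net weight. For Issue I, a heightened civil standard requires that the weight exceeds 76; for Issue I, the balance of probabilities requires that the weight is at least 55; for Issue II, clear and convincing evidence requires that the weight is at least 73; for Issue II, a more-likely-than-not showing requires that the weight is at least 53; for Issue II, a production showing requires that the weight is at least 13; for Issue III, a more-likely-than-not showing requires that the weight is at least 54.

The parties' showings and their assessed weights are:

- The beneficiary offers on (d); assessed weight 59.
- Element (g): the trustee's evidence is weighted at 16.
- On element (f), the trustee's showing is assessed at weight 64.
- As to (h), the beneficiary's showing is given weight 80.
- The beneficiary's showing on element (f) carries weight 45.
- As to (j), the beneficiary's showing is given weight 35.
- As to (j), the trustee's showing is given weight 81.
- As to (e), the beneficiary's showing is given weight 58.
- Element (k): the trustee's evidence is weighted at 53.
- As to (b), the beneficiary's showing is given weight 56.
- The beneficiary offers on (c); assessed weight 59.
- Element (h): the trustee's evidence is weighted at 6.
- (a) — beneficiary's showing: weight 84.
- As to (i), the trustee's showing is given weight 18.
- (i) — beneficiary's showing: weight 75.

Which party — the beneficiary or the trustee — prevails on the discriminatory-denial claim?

beneficiary

— Issue I —
At Stage I.1 the beneficiary must meet a heightened civil standard (weight exceeds 76): on (a) the weight is 84, which does exceed 76, so (a) meets the standard.
  Stage I.1 carried; the burden remains with the beneficiary.
At Stage I.2 the beneficiary must meet the balance of probabilities (weight is at least 55): on (b) the weight is 56, ≥ 55, so (b) meets the standard; on (c) the weight is 59, ≥ 55, so (c) meets the standard.
  The beneficiary carries the last stage.
With every stage satisfied, the beneficiary prevails on this issue.
— Issue II —
Stage II.1 (beneficiary, a more-likely-than-not showing, weight is at least 53): (d) 59 ≥ 53 — meets; (e) 58 ≥ 53 — meets.
  The beneficiary carries Stage II.1; the trustee now bears the burden.
Stage II.2 (trustee, a production showing, weight is at least 13): (f) net 64−45=19 ≥ 13 — meets; (g) 16 ≥ 13 — meets.
  All elements met. The burden passes to the beneficiary.
Stage II.3 (beneficiary, clear and convincing evidence, weight is at least 73): (h) net 80−6=74 ≥ 73 — meets.
  All elements met at the final stage.
Every stage carried; the beneficiary prevails on this issue.
— Issue III —
At Stage III.1 the beneficiary must meet a more-likely-than-not showing (weight is at least 54): on (i) the weight is 75 less the opposing 18 gives net 57, which does reach 54, so (i) meets the standard.
  All elements met. The burden passes to the trustee.
At Stage III.2 the trustee must meet a more-likely-than-not showing (weight is at least 54): on (j) the weight is 81 less the opposing 35 gives net 46, which does not reach 54, so (j) does not meet the standard; on (k) the weight is 53, which does not reach 54, so (k) does not meet the standard.
  The trustee does not carry Stage III.2.
The beneficiary prevails on this issue.
Per-issue: Issue I → beneficiary; Issue II → beneficiary; Issue III → beneficiary. The beneficiary must prevail on every issue; overall, the beneficiary prevails.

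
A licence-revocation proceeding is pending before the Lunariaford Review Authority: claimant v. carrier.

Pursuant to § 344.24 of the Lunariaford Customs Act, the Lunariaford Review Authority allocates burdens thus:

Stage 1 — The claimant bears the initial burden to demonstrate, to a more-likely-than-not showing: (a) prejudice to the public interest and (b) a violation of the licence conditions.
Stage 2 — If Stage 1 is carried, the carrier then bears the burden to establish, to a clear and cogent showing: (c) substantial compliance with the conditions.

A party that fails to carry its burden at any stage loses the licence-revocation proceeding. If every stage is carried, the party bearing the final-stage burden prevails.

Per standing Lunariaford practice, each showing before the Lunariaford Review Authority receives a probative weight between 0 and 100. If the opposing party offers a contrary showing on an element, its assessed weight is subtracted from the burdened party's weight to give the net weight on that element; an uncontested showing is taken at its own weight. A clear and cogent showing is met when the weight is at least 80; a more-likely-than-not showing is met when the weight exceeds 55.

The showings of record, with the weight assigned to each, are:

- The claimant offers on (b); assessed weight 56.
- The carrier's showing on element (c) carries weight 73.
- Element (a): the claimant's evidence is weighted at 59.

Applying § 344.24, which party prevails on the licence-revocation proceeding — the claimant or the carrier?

Stage 1 — burden on claimant; standard: a more-likely-than-not showing (weight exceeds 55).
    (a): 59 > 55 [met]
    (b): 56 > 55 [met]
  All elements met. The burden passes to the carrier.
Stage 2 — burden on carrier; standard: a clear and cogent showing (weight is at least 80).
    (c): 73 < 80 [not met]
  The carrier does not carry Stage 2.
The analysis ends at Stage 2; the claimant prevails.

claimant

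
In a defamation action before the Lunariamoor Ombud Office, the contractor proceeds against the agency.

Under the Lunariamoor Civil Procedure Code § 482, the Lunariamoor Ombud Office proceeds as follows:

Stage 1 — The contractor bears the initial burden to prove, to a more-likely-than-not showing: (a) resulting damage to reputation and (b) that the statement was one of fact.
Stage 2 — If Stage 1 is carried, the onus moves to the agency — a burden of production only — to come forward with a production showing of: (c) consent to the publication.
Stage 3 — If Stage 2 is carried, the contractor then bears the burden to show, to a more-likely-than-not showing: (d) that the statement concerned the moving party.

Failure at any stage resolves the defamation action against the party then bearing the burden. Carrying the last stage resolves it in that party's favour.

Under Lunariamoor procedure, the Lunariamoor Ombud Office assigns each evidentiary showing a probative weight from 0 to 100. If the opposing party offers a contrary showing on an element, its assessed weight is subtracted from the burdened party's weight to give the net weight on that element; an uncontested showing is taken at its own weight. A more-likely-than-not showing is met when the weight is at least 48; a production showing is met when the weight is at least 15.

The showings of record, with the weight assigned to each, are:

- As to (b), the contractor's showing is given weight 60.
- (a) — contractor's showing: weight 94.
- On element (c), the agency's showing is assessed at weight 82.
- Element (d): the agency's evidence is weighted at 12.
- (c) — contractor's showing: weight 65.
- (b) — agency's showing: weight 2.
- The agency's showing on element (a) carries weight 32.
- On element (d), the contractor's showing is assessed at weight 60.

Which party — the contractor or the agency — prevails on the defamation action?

At Stage 1 the contractor must meet a more-likely-than-not showing (weight is at least 48): on (a) the weight is 94 less the opposing 32 gives net 62, ≥ 48, so (a) meets the standard; on (b) the weight is 60 less the opposing 2 gives net 58, ≥ 48, so (b) meets the standard.
  All elements met. The burden passes to the agency.
At Stage 2 the agency must meet a production showing (weight is at least 15): on (c) the weight is 82 less the opposing 65 gives net 17, which does reach 15, so (c) meets the standard.
  All elements met. The burden passes to the contractor.
At Stage 3 the contractor must meet a more-likely-than-not showing (weight is at least 48): on (d) the weight is 60 less the opposing 12 gives net 48, which does reach 48, so (d) meets the standard.
  All elements met at the final stage.
All stages carried — the contractor prevails.

contractor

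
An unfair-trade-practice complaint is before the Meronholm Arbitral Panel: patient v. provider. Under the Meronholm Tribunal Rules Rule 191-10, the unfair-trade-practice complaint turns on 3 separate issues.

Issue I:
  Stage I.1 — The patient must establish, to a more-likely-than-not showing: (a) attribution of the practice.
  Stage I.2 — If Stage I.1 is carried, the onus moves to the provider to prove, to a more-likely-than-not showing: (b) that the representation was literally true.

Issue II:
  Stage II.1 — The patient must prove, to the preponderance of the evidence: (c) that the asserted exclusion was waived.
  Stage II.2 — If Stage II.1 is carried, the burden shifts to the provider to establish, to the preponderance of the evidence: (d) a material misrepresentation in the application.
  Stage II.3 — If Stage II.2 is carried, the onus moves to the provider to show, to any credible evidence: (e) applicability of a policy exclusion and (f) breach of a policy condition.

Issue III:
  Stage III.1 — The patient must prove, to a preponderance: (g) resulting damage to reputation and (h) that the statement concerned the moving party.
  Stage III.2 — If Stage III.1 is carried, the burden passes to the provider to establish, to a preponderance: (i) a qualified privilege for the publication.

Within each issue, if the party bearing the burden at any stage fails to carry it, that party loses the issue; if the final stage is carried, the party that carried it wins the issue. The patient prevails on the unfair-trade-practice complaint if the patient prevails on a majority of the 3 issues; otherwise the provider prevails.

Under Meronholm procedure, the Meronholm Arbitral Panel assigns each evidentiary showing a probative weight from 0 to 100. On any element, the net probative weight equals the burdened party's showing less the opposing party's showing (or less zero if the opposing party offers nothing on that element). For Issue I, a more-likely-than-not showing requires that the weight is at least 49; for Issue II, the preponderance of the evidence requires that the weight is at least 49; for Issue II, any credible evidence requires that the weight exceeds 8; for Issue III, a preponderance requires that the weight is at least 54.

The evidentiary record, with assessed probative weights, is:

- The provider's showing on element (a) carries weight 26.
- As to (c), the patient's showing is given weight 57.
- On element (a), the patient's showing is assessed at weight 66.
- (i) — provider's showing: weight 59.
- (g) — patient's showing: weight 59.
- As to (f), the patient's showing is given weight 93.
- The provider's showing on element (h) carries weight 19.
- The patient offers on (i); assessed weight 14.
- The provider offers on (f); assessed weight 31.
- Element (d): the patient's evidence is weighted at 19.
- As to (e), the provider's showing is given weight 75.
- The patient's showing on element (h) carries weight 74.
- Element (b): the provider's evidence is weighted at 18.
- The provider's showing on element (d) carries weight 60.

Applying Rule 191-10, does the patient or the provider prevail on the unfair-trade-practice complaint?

patient

— Issue I —
Stage I.1 (patient, a more-likely-than-not showing, weight is at least 49): (a) net 66−26=40 < 49 — fails.
  The patient does not carry Stage I.1.
The provider prevails on this issue.
— Issue II —
Stage II.1 (patient, the preponderance of the evidence, weight is at least 49): (c) 57 ≥ 49 — meets.
  All elements met. The burden passes to the provider.
Stage II.2 (provider, the preponderance of the evidence, weight is at least 49): (d) net 60−19=41 < 49 — fails.
  The provider does not carry Stage II.2.
The patient prevails on this issue.
— Issue III —
At Stage III.1 the patient must meet a preponderance (weight is at least 54): on (g) the weight is 59, which does reach 54, so (g) meets the standard; on (h) the weight is 74 less the opposing 19 gives net 55, ≥ 54, so (h) meets the standard.
  Stage III.1 is satisfied; the onus moves to the provider.
At Stage III.2 the provider must meet a preponderance (weight is at least 54): on (i) the weight is 59 less the opposing 14 gives net 45, < 54, so (i) does not meet the standard.
  The provider does not carry Stage III.2.
The analysis ends at Stage III.2; the patient prevails on this issue.
Per-issue: Issue I → provider; Issue II → patient; Issue III → patient. The patient must prevail on a majority of issues; overall, the patient prevails.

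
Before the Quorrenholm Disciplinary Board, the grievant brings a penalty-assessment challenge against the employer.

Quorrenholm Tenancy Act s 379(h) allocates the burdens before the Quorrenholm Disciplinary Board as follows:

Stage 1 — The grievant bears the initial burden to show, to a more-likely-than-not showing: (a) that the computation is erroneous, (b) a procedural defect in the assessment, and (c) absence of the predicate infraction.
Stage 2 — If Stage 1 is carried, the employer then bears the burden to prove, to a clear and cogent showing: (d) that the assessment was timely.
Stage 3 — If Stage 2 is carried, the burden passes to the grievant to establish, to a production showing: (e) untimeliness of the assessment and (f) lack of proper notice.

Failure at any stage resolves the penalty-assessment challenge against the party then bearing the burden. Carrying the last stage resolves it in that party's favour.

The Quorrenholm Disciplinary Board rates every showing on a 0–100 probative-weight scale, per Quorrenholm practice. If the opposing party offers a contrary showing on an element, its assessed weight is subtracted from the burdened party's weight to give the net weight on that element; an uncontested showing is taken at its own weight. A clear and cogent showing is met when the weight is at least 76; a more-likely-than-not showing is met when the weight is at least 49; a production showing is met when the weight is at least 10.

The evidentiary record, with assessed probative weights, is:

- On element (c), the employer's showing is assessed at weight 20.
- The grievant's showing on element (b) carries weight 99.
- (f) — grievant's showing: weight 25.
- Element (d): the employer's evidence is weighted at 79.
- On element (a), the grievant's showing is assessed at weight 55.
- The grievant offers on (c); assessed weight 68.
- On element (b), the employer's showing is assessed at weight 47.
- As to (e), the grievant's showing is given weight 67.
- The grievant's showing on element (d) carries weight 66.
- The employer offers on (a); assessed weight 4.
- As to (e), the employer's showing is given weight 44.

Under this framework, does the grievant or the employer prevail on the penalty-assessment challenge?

employer

Stage 1 — burden on grievant; standard: a more-likely-than-not showing (weight is at least 49).
    (a): 55 − 4 = 51 ≥ 49 [met]
    (b): 99 − 47 = 52 ≥ 49 [met]
    (c): 68 − 20 = 48 < 49 [not met]
  Stage 1 not carried; the grievant fails its burden.
So the employer prevails.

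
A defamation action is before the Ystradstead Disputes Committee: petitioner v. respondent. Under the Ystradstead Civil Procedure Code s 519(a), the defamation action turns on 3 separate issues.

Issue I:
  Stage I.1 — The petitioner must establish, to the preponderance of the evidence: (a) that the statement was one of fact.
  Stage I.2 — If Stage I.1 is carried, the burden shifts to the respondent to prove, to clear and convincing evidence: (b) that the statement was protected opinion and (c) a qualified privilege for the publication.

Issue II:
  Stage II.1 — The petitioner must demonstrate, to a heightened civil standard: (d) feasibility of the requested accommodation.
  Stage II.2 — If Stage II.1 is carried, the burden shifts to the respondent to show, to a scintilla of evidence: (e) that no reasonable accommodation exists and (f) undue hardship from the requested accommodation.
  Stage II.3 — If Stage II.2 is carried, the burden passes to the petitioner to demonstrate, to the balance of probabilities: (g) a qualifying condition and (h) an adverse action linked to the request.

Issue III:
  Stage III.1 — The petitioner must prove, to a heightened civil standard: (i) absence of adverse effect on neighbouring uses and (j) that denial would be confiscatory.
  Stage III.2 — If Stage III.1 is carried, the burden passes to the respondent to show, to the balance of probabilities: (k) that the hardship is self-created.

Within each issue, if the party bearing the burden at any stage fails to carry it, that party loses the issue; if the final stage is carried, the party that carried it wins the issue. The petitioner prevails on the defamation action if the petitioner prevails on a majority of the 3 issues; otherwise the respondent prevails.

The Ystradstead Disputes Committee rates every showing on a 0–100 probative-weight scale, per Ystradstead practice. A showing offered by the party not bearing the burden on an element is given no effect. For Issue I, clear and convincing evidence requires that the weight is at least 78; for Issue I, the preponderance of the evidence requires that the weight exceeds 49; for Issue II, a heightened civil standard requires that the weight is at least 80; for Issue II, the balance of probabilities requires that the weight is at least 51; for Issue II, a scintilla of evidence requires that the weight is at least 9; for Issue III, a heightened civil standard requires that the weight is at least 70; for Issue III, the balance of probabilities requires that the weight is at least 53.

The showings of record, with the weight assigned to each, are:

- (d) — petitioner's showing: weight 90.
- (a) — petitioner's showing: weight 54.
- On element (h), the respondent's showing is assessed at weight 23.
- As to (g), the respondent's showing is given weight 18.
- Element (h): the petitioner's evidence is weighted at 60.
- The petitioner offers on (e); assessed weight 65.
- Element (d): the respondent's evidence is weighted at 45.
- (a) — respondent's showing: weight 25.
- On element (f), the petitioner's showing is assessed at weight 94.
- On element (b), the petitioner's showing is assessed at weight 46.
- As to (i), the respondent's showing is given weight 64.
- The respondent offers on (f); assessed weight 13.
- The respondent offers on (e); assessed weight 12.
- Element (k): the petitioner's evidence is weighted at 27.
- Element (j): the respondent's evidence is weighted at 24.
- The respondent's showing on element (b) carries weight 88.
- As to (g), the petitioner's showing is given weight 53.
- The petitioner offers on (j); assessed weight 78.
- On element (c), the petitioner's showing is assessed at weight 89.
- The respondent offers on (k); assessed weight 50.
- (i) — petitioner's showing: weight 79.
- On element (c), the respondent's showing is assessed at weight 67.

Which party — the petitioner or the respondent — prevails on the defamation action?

— Issue I —
Stage I.1 — burden on petitioner; standard: the preponderance of the evidence (weight exceeds 49).
    (a): 54 (respondent's 25 disregarded) > 49 [met]
  All elements met. The burden passes to the respondent.
Stage I.2 — burden on respondent; standard: clear and convincing evidence (weight is at least 78).
    (b): 88 (petitioner's 46 disregarded) ≥ 78 [met]
    (c): 67 (petitioner's 89 disregarded) < 78 [not met]
  The respondent does not carry Stage I.2.
So the petitioner prevails on this issue.
— Issue II —
Stage II.1 (petitioner, a heightened civil standard, weight is at least 80): (d) 90 (respondent's 45 disregarded) ≥ 80 — meets.
  Stage II.1 is satisfied; the onus moves to the respondent.
Stage II.2 (respondent, a scintilla of evidence, weight is at least 9): (e) 12 (petitioner's 65 disregarded) ≥ 9 — meets; (f) 13 (petitioner's 94 disregarded) ≥ 9 — meets.
  Stage II.2 is satisfied; the onus moves to the petitioner.
Stage II.3 (petitioner, the balance of probabilities, weight is at least 51): (g) 53 (respondent's 18 disregarded) ≥ 51 — meets; (h) 60 (respondent's 23 disregarded) ≥ 51 — meets.
  All elements met at the final stage.
With every stage satisfied, the petitioner prevails on this issue.
— Issue III —
Stage III.1 — burden on petitioner; standard: a heightened civil standard (weight is at least 70).
    (i): 79 (respondent's 64 disregarded) ≥ 70 [met]
    (j): 78 (respondent's 24 disregarded) ≥ 70 [met]
  Stage III.1 carried; the burden shifts to the respondent.
Stage III.2 — burden on respondent; standard: the balance of probabilities (weight is at least 53).
    (k): 50 (petitioner's 27 disregarded) < 53 [not met]
  The respondent does not carry Stage III.2.
So the petitioner prevails on this issue.
Per-issue: Issue I → petitioner; Issue II → petitioner; Issue III → petitioner. The petitioner must prevail on a majority of issues; overall, the petitioner prevails.

petitioner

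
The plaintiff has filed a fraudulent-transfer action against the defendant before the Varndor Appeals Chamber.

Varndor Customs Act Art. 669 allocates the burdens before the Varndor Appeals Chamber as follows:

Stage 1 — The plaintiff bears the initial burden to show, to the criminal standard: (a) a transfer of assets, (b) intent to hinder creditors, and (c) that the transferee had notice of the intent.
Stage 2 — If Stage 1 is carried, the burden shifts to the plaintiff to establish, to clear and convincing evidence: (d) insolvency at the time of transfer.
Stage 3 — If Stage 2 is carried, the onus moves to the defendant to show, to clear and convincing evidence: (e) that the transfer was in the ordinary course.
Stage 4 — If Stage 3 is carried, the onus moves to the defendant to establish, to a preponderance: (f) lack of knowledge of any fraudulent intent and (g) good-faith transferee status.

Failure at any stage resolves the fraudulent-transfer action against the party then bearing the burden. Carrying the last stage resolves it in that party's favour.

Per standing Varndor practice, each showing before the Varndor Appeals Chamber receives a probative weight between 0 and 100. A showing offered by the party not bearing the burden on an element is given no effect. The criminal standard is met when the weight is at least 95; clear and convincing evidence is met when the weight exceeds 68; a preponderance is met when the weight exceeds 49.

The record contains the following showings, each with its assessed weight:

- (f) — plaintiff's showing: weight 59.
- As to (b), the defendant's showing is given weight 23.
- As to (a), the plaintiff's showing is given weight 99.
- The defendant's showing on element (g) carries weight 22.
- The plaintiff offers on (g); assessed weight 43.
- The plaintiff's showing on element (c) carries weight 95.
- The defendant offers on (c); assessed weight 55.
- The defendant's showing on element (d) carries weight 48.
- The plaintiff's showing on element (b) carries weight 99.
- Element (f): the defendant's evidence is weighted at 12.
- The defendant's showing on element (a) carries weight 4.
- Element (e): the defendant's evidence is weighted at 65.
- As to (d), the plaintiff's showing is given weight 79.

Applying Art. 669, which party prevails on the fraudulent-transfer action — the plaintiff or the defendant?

At Stage 1 the plaintiff must meet the criminal standard (weight is at least 95): on (a) the weight is 99 (the defendant's 4 is given no effect), which does reach 95, so (a) meets the standard; on (b) the weight is 99 (the defendant's 23 is given no effect), which does reach 95, so (b) meets the standard; on (c) the weight is 95 (the defendant's 55 is given no effect), which does reach 95, so (c) meets the standard.
  All elements met. The plaintiff retains the burden for Stage 2.
At Stage 2 the plaintiff must meet clear and convincing evidence (weight exceeds 68): on (d) the weight is 79 (the defendant's 48 is given no effect), which does exceed 68, so (d) meets the standard.
  The plaintiff carries Stage 2; the defendant now bears the burden.
At Stage 3 the defendant must meet clear and convincing evidence (weight exceeds 68): on (e) the weight is 65, which does not exceed 68, so (e) does not meet the standard.
  Not every element is met, so the defendant fails to carry Stage 3.
The plaintiff prevails.

plaintiff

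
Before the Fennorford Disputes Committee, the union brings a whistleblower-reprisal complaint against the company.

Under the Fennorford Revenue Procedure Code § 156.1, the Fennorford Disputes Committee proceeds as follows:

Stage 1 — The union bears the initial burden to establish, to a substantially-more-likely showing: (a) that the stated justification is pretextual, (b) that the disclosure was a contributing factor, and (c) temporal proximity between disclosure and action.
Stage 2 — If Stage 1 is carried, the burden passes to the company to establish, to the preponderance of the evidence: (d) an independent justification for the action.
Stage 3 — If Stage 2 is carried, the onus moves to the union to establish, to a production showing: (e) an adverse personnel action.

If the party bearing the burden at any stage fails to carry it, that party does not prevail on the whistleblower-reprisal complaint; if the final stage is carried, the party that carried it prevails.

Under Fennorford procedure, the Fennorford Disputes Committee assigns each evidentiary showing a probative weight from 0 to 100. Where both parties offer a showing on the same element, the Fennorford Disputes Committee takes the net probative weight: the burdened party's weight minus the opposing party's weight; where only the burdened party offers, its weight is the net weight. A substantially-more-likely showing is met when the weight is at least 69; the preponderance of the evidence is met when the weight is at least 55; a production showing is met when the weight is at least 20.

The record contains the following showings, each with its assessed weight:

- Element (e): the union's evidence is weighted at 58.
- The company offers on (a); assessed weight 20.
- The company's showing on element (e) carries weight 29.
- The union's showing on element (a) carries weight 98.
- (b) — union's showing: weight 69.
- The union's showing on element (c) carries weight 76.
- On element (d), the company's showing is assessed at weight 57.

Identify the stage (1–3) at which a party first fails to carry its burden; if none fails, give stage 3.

Stage 1 — burden on union; standard: a substantially-more-likely showing (weight is at least 69).
    (a): 98 − 20 = 78 ≥ 69 [met]
    (b): 69 ≥ 69 [met]
    (c): 76 ≥ 69 [met]
  Stage 1 carried; the burden shifts to the company.
Stage 2 — burden on company; standard: the preponderance of the evidence (weight is at least 55).
    (d): 57 ≥ 55 [met]
  Stage 2 carried; the burden shifts to the union.
Stage 3 — burden on union; standard: a production showing (weight is at least 20).
    (e): 58 − 29 = 29 ≥ 20 [met]
  The union carries the last stage.
With every stage satisfied, the union prevails.

stage 3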